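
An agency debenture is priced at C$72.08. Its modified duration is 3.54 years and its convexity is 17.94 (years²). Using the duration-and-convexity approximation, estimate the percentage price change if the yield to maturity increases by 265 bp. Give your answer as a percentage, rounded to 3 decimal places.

Duration effect: -D_mod·Δy = -3.54 × (+0.0265) = -0.093810
Convexity effect: ½·C·(Δy)² = 0.5 × 17.94 × (0.0265)² = +0.0062991825
ΔP/P ≈ -0.093810 + 0.0062991825 = -0.0875108175
= -8.75108175%.

-8.751%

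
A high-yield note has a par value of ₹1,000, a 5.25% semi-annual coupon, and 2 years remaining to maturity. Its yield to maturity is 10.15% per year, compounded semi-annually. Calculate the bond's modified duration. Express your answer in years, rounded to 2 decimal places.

Periodic yield y = 0.05075. First find Macaulay duration:
  t   CF        PV=CF/(1+0.05075)^t    t·PV
  1        26.25        24.9822        24.9822
  2        26.25        23.7755        47.5511
  3        26.25        22.6272        67.8816
  4     1,026.25       841.8904     3,367.5617
  Σ                    913.2754     3,507.9766
P = 913.2754; Macaulay duration = 3,507.9766 / 913.2754 = 3.84109 half-year periods = 1.92055 years.
Modified duration = D_Mac / (1 + y) = 1.92055 / 1.05075 = 1.82779 years.

1.83 years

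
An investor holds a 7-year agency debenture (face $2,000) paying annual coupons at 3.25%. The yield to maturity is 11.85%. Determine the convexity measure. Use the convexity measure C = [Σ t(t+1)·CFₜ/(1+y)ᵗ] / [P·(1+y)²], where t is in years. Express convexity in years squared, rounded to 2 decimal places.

37.70

With y = 0.1185:
  t   CF        PV=CF/(1+0.1185)^t    t·PV        t(t+1)·PV
  1        65.00        58.1135        58.1135         116.2271
  2        65.00        51.9567       103.9134         311.7401
  3        65.00        46.4521       139.3563         557.4253
  4        65.00        41.5307       166.1229         830.6143
  5        65.00        37.1307       185.6536       1,113.9217
  6        65.00        33.1969       199.1814       1,394.2695
  7     2,065.00       942.9054     6,600.3380      52,802.7041
  Σ                  1,211.2861     7,452.6791      57,126.9020
P = 1,211.2861.
Convexity = Σ t(t+1)·PV / [P·(1+y)²] = 57,126.9020 / (1,211.2861 × 1.251042) = 37.69832.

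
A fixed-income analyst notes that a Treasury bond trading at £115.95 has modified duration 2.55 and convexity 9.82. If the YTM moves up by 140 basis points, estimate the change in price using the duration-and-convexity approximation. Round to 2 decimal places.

-£4.03

Duration effect: -D_mod·Δy = -2.55 × (+0.014) = -0.035700
Convexity effect: ½·C·(Δy)² = 0.5 × 9.82 × (0.014)² = +0.00096236
ΔP/P ≈ -0.035700 + 0.00096236 = -0.03473764
ΔP ≈ 115.95 × (-0.03473764) = -4.027829358.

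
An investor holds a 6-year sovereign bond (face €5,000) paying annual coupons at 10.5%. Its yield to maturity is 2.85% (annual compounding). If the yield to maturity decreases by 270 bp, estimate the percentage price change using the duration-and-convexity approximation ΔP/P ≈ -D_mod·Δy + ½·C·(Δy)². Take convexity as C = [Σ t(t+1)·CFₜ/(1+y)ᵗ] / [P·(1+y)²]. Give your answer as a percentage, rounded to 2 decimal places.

+14.13%

With y = 0.0285:
  t   CF        PV=CF/(1+0.0285)^t    t·PV        t(t+1)·PV
  1       525.00       510.4521       510.4521       1,020.9042
  2       525.00       496.3074       992.6147       2,977.8441
  3       525.00       482.5546     1,447.6637       5,790.6546
  4       525.00       469.1828     1,876.7314       9,383.6568
  5       525.00       456.1817     2,280.9083      13,685.4499
  6     5,525.00     4,667.7384    28,006.4303     196,045.0118
  Σ                  7,082.4169    35,114.8004     228,903.5214
P = 7,082.4169; D_Mac = 4.95803 yrs; D_mod = 4.82064 yrs; C = 30.55360.
Duration effect: -4.82064 × (-0.027) = +0.130157
Convexity effect: 0.5 × 30.55360 × (-0.027)² = +0.0111368
ΔP/P ≈ +0.130157 + 0.0111368 = +0.141294 = +14.1294%.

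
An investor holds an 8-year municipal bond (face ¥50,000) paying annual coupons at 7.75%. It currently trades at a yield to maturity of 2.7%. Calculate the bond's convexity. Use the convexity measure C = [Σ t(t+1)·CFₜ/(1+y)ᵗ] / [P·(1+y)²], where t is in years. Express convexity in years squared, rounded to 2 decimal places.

With y = 0.027:
  t   CF        PV=CF/(1+0.027)^t    t·PV        t(t+1)·PV
  1     3,875.00     3,773.1256     3,773.1256       7,546.2512
  2     3,875.00     3,673.9295     7,347.8590      22,043.5771
  3     3,875.00     3,577.3413    10,732.0239      42,928.0956
  4     3,875.00     3,483.2924    13,933.1696      69,665.8480
  5     3,875.00     3,391.7161    16,958.5803     101,751.4820
  6     3,875.00     3,302.5473    19,815.2837     138,706.9862
  7     3,875.00     3,215.7228    22,510.0594     180,080.4755
  8    53,875.00    43,533.5150   348,268.1199   3,134,413.0789
  Σ                 67,951.1899   443,338.2215   3,697,135.7945
P = 67,951.1899.
Convexity = Σ t(t+1)·PV / [P·(1+y)²] = 3,697,135.7945 / (67,951.1899 × 1.054729) = 51.58548.

51.59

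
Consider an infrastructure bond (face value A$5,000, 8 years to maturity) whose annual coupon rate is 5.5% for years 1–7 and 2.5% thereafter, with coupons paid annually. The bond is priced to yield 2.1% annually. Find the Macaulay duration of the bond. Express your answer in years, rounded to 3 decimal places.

6.816 years

Periodic yield y = 0.021. Discount each cash flow and weight by its year:
  t   CF        PV=CF/(1+0.021)^t    t·PV
  1       275.00       269.3438       269.3438
  2       275.00       263.8039       527.6078
  3       275.00       258.3780       775.1339
  4       275.00       253.0636     1,012.2545
  5       275.00       247.8586     1,239.2930
  6       275.00       242.7606     1,456.5637
  7       275.00       237.7675     1,664.3725
  8     5,125.00     4,339.9820    34,719.8564
  Σ                  6,112.9580    41,664.4256
Price P = Σ PV = 6,112.9580.
Macaulay duration = Σ(t·PV) / P = 41,664.4256 / 6,112.9580 = 6.81576 years.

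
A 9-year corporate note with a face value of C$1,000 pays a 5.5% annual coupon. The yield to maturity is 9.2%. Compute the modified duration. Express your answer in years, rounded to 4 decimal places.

Periodic yield y = 0.092. First find Macaulay duration:
  t   CF        PV=CF/(1+0.092)^t    t·PV
  1        55.00        50.3663        50.3663
  2        55.00        46.1230        92.2460
  3        55.00        42.2372       126.7115
  4        55.00        38.6787       154.7149
  5        55.00        35.4201       177.1004
  6        55.00        32.4360       194.6158
  7        55.00        29.7033       207.9229
  8        55.00        27.2008       217.6064
  9     1,055.00       477.8028     4,300.2254
  Σ                    779.9681     5,521.5095
P = 779.9681; Macaulay duration = 5,521.5095 / 779.9681 = 7.07915 years.
Modified duration = D_Mac / (1 + y) = 7.07915 / 1.092 = 6.48274 years.

6.4827 years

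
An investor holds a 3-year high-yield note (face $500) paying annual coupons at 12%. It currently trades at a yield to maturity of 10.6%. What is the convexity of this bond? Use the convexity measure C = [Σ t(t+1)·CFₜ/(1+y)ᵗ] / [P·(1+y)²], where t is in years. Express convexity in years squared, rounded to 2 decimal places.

With y = 0.106:
  t   CF        PV=CF/(1+0.106)^t    t·PV        t(t+1)·PV
  1        60.00        54.2495        54.2495         108.4991
  2        60.00        49.0502        98.1004         294.3013
  3       560.00       413.9259     1,241.7778       4,967.1113
  Σ                    517.2257     1,394.1278       5,369.9117
P = 517.2257.
Convexity = Σ t(t+1)·PV / [P·(1+y)²] = 5,369.9117 / (517.2257 × 1.223236) = 8.48744.

8.49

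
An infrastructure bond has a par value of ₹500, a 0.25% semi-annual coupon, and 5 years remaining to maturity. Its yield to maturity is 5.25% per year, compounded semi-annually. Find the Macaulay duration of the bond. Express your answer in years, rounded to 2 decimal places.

4.97 years

Periodic yield y = 0.02625. Discount each cash flow and weight by its period:
  t   CF        PV=CF/(1+0.02625)^t    t·PV
  1        0.625         0.6090         0.6090
  2        0.625         0.5934         1.1869
  3        0.625         0.5783         1.7348
  4        0.625         0.5635         2.2539
  5        0.625         0.5491         2.7453
  6        0.625         0.5350         3.2101
  7        0.625         0.5213         3.6493
  8        0.625         0.5080         4.0639
  9        0.625         0.4950         4.4550
  10     500.625       386.3499     3,863.4992
  Σ                    391.3025     3,887.4072
Price P = Σ PV = 391.3025.
Macaulay duration = Σ(t·PV) / P = 3,887.4072 / 391.3025 = 9.93453 half-year periods.
In years: 9.93453 / 2 = 4.96727 years.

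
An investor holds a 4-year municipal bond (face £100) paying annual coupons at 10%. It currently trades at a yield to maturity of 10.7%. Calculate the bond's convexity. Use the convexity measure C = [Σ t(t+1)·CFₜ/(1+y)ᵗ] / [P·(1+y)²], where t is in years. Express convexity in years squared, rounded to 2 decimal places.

13.52

With y = 0.107:
  t   CF        PV=CF/(1+0.107)^t    t·PV        t(t+1)·PV
  1        10.00         9.0334         9.0334          18.0668
  2        10.00         8.1603        16.3205          48.9616
  3        10.00         7.3715        22.1146          88.4583
  4       110.00        73.2491       292.9963       1,464.9817
  Σ                     97.8143       340.4649       1,620.4684
P = 97.8143.
Convexity = Σ t(t+1)·PV / [P·(1+y)²] = 1,620.4684 / (97.8143 × 1.225449) = 13.51895.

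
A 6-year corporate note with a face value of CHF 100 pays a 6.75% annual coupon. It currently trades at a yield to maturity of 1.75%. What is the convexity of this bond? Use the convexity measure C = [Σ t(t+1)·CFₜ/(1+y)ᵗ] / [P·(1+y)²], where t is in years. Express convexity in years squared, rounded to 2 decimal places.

33.75

With y = 0.0175:
  t   CF        PV=CF/(1+0.0175)^t    t·PV        t(t+1)·PV
  1         6.75         6.6339         6.6339          13.2678
  2         6.75         6.5198        13.0396          39.1189
  3         6.75         6.4077        19.2230          76.8921
  4         6.75         6.2975        25.1899         125.9494
  5         6.75         6.1892        30.9458         185.6748
  6       106.75        96.1970       577.1818       4,040.2726
  Σ                    128.2450       672.2140       4,481.1756
P = 128.2450.
Convexity = Σ t(t+1)·PV / [P·(1+y)²] = 4,481.1756 / (128.2450 × 1.035306) = 33.75070.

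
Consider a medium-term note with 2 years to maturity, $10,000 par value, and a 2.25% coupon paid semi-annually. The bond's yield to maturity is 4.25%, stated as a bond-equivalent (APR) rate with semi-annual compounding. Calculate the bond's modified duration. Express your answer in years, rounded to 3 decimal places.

1.925 years

Periodic yield y = 0.02125. First find Macaulay duration:
  t   CF        PV=CF/(1+0.02125)^t    t·PV
  1       112.50       110.1591       110.1591
  2       112.50       107.8669       215.7339
  3       112.50       105.6225       316.8674
  4    10,112.50     9,296.7308    37,186.9233
  Σ                  9,620.3794    37,829.6837
P = 9,620.3794; Macaulay duration = 37,829.6837 / 9,620.3794 = 3.93224 half-year periods = 1.96612 years.
Modified duration = D_Mac / (1 + y) = 1.96612 / 1.02125 = 1.92521 years.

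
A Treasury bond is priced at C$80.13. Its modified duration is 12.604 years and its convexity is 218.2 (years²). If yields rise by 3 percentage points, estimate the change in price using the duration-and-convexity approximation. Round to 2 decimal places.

-C$22.43

Duration effect: -D_mod·Δy = -12.604 × (+0.03) = -0.378120
Convexity effect: ½·C·(Δy)² = 0.5 × 218.2 × (0.03)² = +0.0981900
ΔP/P ≈ -0.378120 + 0.0981900 = -0.279930
ΔP ≈ 80.13 × (-0.279930) = -22.4307909.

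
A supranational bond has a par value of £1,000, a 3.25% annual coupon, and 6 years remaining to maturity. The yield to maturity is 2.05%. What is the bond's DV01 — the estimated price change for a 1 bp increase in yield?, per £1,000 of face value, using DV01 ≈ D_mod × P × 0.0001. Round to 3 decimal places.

£0.582

Periodic yield y = 0.0205.
  t   CF        PV=CF/(1+0.0205)^t    t·PV
  1        32.50        31.8471        31.8471
  2        32.50        31.2074        62.4148
  3        32.50        30.5805        91.7414
  4        32.50        29.9662       119.8647
  5        32.50        29.3642       146.8210
  6     1,032.50       914.1385     5,484.8311
  Σ                  1,067.1039     5,937.5202
P = 1,067.1039; D_Mac = 5.56414 yrs; D_mod = 5.45237 yrs.
DV01 ≈ 5.45237 × 1,067.1039 × 0.0001 = 0.581825.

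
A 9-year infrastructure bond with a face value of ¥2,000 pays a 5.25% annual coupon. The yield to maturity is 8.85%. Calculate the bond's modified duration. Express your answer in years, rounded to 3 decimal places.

Periodic yield y = 0.0885. First find Macaulay duration:
  t   CF        PV=CF/(1+0.0885)^t    t·PV
  1       105.00        96.4630        96.4630
  2       105.00        88.6201       177.2403
  3       105.00        81.4149       244.2448
  4       105.00        74.7955       299.1821
  5       105.00        68.7143       343.5715
  6       105.00        63.1275       378.7651
  7       105.00        57.9950       405.9647
  8       105.00        53.2797       426.2377
  9     2,105.00       981.2873     8,831.5861
  Σ                  1,565.6974    11,203.2553
P = 1,565.6974; Macaulay duration = 11,203.2553 / 1,565.6974 = 7.15544 years.
Modified duration = D_Mac / (1 + y) = 7.15544 / 1.0885 = 6.57367 years.

6.574 years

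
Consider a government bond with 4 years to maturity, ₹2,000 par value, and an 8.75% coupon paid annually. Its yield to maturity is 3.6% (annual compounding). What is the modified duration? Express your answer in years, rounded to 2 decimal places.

3.46 years

Periodic yield y = 0.036. First find Macaulay duration:
  t   CF        PV=CF/(1+0.036)^t    t·PV
  1       175.00       168.9189       168.9189
  2       175.00       163.0491       326.0983
  3       175.00       157.3833       472.1500
  4     2,175.00     1,888.0793     7,552.3174
  Σ                  2,377.4308     8,519.4846
P = 2,377.4308; Macaulay duration = 8,519.4846 / 2,377.4308 = 3.58348 years.
Modified duration = D_Mac / (1 + y) = 3.58348 / 1.036 = 3.45896 years.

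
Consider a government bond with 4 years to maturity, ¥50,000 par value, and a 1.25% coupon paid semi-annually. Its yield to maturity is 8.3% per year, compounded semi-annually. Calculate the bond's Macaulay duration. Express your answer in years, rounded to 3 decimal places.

3.898 years

Periodic yield y = 0.0415. Discount each cash flow and weight by its period:
  t   CF        PV=CF/(1+0.0415)^t    t·PV
  1       312.50       300.0480       300.0480
  2       312.50       288.0922       576.1844
  3       312.50       276.6128       829.8383
  4       312.50       265.5907     1,062.3629
  5       312.50       255.0079     1,275.0395
  6       312.50       244.8468     1,469.0806
  7       312.50       235.0905     1,645.6336
  8    50,312.50    36,341.4041   290,731.2332
  Σ                 38,206.6930   297,889.4205
Price P = Σ PV = 38,206.6930.
Macaulay duration = Σ(t·PV) / P = 297,889.4205 / 38,206.6930 = 7.79679 half-year periods.
In years: 7.79679 / 2 = 3.89839 years.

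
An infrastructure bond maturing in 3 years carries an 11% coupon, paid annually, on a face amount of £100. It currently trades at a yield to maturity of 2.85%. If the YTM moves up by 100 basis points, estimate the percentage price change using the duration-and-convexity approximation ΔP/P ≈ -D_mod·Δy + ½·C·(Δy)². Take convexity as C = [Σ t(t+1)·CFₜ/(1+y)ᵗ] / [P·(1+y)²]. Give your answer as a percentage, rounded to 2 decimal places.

With y = 0.0285:
  t   CF        PV=CF/(1+0.0285)^t    t·PV        t(t+1)·PV
  1        11.00        10.6952        10.6952          21.3904
  2        11.00        10.3988        20.7976          62.3929
  3       111.00       102.0258       306.0775       1,224.3098
  Σ                    123.1198       337.5703       1,308.0931
P = 123.1198; D_Mac = 2.74180 yrs; D_mod = 2.66583 yrs; C = 10.04389.
Duration effect: -2.66583 × (+0.01) = -0.026658
Convexity effect: 0.5 × 10.04389 × (0.01)² = +0.0005022
ΔP/P ≈ -0.026658 + 0.0005022 = -0.026156 = -2.6156%.

-2.62%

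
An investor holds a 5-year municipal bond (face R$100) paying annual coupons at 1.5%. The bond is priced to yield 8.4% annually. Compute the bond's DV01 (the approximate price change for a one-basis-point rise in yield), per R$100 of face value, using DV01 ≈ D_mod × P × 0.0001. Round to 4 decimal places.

Periodic yield y = 0.084.
  t   CF        PV=CF/(1+0.084)^t    t·PV
  1         1.50         1.3838         1.3838
  2         1.50         1.2765         2.5531
  3         1.50         1.1776         3.5328
  4         1.50         1.0864         4.3454
  5       101.50        67.8140       339.0702
  Σ                     72.7383       350.8853
P = 72.7383; D_Mac = 4.82394 yrs; D_mod = 4.45013 yrs.
DV01 ≈ 4.45013 × 72.7383 × 0.0001 = 0.032369.

R$0.0324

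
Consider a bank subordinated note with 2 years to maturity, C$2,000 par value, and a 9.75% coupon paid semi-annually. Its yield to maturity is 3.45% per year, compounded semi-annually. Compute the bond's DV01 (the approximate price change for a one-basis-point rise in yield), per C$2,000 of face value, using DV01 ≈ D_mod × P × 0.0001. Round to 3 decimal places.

C$0.413

Periodic yield y = 0.01725.
  t   CF        PV=CF/(1+0.01725)^t    t·PV
  1        97.50        95.8466        95.8466
  2        97.50        94.2213       188.4427
  3        97.50        92.6236       277.8707
  4     2,097.50     1,958.8049     7,835.2195
  Σ                  2,241.4964     8,397.3795
P = 2,241.4964; D_Mac = 3.74633 half-year periods = 1.87316 yrs; D_mod = 1.84140 yrs.
DV01 ≈ 1.84140 × 2,241.4964 × 0.0001 = 0.412749.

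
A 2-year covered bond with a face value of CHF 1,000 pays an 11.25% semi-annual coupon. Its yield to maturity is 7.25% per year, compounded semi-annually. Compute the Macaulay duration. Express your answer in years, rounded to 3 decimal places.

Periodic yield y = 0.03625. Discount each cash flow and weight by its period:
  t   CF        PV=CF/(1+0.03625)^t    t·PV
  1        56.25        54.2823        54.2823
  2        56.25        52.3834       104.7667
  3        56.25        50.5509       151.6527
  4     1,056.25       916.0276     3,664.1103
  Σ                  1,073.2441     3,974.8120
Price P = Σ PV = 1,073.2441.
Macaulay duration = Σ(t·PV) / P = 3,974.8120 / 1,073.2441 = 3.70355 half-year periods.
In years: 3.70355 / 2 = 1.85177 years.

1.852 years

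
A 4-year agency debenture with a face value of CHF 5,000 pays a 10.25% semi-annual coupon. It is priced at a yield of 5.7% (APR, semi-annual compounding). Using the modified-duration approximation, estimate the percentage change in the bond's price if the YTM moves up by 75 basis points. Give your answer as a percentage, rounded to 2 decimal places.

Periodic yield y = 0.0285. Modified duration first:
  t   CF        PV=CF/(1+0.0285)^t    t·PV
  1       256.25       249.1492       249.1492
  2       256.25       242.2453       484.4905
  3       256.25       235.5326       706.5977
  4       256.25       229.0059       916.0236
  5       256.25       222.6601     1,113.3005
  6       256.25       216.4901     1,298.9408
  7       256.25       210.4911     1,473.4379
  8     5,256.25     4,197.9924    33,583.9390
  Σ                  5,803.5667    39,825.8793
P = 5,803.5667; D_Mac = 6.86231 half-year periods = 3.43116 yrs; D_mod = 3.43116/(1+0.0285) = 3.33608 yrs.
ΔP/P ≈ -D_mod · Δy = -3.33608 × (+0.0075) = -0.025021 = -2.5021%.

-2.50%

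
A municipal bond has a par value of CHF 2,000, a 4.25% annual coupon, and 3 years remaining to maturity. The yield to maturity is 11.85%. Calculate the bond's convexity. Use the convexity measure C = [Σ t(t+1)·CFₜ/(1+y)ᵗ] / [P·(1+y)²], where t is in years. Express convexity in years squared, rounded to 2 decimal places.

With y = 0.1185:
  t   CF        PV=CF/(1+0.1185)^t    t·PV        t(t+1)·PV
  1        85.00        75.9946        75.9946         151.9893
  2        85.00        67.9433       135.8867         407.6601
  3     2,085.00     1,490.0406     4,470.1217      17,880.4869
  Σ                  1,633.9786     4,682.0031      18,440.1362
P = 1,633.9786.
Convexity = Σ t(t+1)·PV / [P·(1+y)²] = 18,440.1362 / (1,633.9786 × 1.251042) = 9.02082.

9.02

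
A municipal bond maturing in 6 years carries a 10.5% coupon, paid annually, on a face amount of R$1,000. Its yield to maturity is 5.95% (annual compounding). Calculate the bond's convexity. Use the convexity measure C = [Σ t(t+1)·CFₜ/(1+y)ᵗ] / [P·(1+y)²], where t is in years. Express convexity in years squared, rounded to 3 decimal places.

28.131

With y = 0.0595:
  t   CF        PV=CF/(1+0.0595)^t    t·PV        t(t+1)·PV
  1       105.00        99.1034        99.1034         198.2067
  2       105.00        93.5378       187.0757         561.2271
  3       105.00        88.2849       264.8547       1,059.4188
  4       105.00        83.3269       333.3078       1,666.5389
  5       105.00        78.6474       393.2371       2,359.4227
  6     1,105.00       781.1897     4,687.1382      32,809.9676
  Σ                  1,224.0902     5,964.7169      38,654.7818
P = 1,224.0902.
Convexity = Σ t(t+1)·PV / [P·(1+y)²] = 38,654.7818 / (1,224.0902 × 1.122540) = 28.13118.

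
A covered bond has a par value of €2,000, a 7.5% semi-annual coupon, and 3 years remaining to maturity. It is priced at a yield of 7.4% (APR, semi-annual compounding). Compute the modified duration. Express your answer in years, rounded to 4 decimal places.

Periodic yield y = 0.037. First find Macaulay duration:
  t   CF        PV=CF/(1+0.037)^t    t·PV
  1        75.00        72.3240        72.3240
  2        75.00        69.7435       139.4870
  3        75.00        67.2551       201.7652
  4        75.00        64.8554       259.4217
  5        75.00        62.5414       312.7069
  6     2,075.00     1,668.5743    10,011.4461
  Σ                  2,005.2937    10,997.1509
P = 2,005.2937; Macaulay duration = 10,997.1509 / 2,005.2937 = 5.48406 half-year periods = 2.74203 years.
Modified duration = D_Mac / (1 + y) = 2.74203 / 1.037 = 2.64419 years.

2.6442 years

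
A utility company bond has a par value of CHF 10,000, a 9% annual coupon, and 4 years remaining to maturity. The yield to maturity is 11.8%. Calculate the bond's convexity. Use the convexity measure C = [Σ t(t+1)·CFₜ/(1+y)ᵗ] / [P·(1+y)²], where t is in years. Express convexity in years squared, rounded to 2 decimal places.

13.40

With y = 0.118:
  t   CF        PV=CF/(1+0.118)^t    t·PV        t(t+1)·PV
  1       900.00       805.0089       805.0089       1,610.0179
  2       900.00       720.0438     1,440.0876       4,320.2627
  3       900.00       644.0463     1,932.1389       7,728.5558
  4    10,900.00     6,976.8484    27,907.3934     139,536.9672
  Σ                  9,145.9474    32,084.6289     153,195.8035
P = 9,145.9474.
Convexity = Σ t(t+1)·PV / [P·(1+y)²] = 153,195.8035 / (9,145.9474 × 1.249924) = 13.40092.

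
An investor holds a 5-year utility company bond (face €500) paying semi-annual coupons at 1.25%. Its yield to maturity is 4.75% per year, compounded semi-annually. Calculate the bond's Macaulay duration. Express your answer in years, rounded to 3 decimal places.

Periodic yield y = 0.02375. Discount each cash flow and weight by its period:
  t   CF        PV=CF/(1+0.02375)^t    t·PV
  1        3.125         3.0525         3.0525
  2        3.125         2.9817         5.9634
  3        3.125         2.9125         8.7375
  4        3.125         2.8449        11.3798
  5        3.125         2.7789        13.8947
  6        3.125         2.7145        16.2869
  7        3.125         2.6515        18.5605
  8        3.125         2.5900        20.7199
  9        3.125         2.5299        22.7692
  10     503.125       397.8659     3,978.6593
  Σ                    422.9224     4,100.0238
Price P = Σ PV = 422.9224.
Macaulay duration = Σ(t·PV) / P = 4,100.0238 / 422.9224 = 9.69451 half-year periods.
In years: 9.69451 / 2 = 4.84725 years.

4.847 years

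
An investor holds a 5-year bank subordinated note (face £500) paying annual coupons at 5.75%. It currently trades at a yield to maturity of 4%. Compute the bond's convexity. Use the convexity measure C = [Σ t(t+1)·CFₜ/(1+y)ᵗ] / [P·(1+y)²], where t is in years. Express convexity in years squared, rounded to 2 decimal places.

24.10

With y = 0.04:
  t   CF        PV=CF/(1+0.04)^t    t·PV        t(t+1)·PV
  1        28.75        27.6442        27.6442          55.2885
  2        28.75        26.5810        53.1620         159.4859
  3        28.75        25.5586        76.6759         306.7037
  4        28.75        24.5756        98.3025         491.5124
  5       528.75       434.5940     2,172.9698      13,037.8187
  Σ                    538.9534     2,428.7544      14,050.8093
P = 538.9534.
Convexity = Σ t(t+1)·PV / [P·(1+y)²] = 14,050.8093 / (538.9534 × 1.081600) = 24.10368.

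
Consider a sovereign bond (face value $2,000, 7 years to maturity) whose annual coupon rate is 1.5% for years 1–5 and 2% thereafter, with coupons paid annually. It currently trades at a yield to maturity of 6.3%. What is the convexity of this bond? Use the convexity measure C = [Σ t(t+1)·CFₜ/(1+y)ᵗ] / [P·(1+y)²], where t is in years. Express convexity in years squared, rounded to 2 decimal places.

46.12

With y = 0.063:
  t   CF        PV=CF/(1+0.063)^t    t·PV        t(t+1)·PV
  1        30.00        28.2220        28.2220          56.4440
  2        30.00        26.5494        53.0988         159.2964
  3        30.00        24.9759        74.9278         299.7110
  4        30.00        23.4957        93.9828         469.9138
  5        30.00        22.1032       110.5159         663.0957
  6        40.00        27.7243       166.3457       1,164.4201
  7     2,040.00     1,330.1399     9,310.9792      74,487.8335
  Σ                  1,483.2104     9,838.0722      77,300.7145
P = 1,483.2104.
Convexity = Σ t(t+1)·PV / [P·(1+y)²] = 77,300.7145 / (1,483.2104 × 1.129969) = 46.12265.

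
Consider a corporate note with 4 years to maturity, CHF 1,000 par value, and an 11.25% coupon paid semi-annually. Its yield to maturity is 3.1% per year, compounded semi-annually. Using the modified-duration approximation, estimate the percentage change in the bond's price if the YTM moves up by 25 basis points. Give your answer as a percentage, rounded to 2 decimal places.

-0.84%

Periodic yield y = 0.0155. Modified duration first:
  t   CF        PV=CF/(1+0.0155)^t    t·PV
  1        56.25        55.3914        55.3914
  2        56.25        54.5460       109.0919
  3        56.25        53.7134       161.1402
  4        56.25        52.8936       211.5742
  5        56.25        52.0862       260.4311
  6        56.25        51.2912       307.7473
  7        56.25        50.5083       353.5583
  8     1,056.25       933.9579     7,471.6632
  Σ                  1,304.3880     8,930.5978
P = 1,304.3880; D_Mac = 6.84658 half-year periods = 3.42329 yrs; D_mod = 3.42329/(1+0.0155) = 3.37104 yrs.
ΔP/P ≈ -D_mod · Δy = -3.37104 × (+0.0025) = -0.008428 = -0.8428%.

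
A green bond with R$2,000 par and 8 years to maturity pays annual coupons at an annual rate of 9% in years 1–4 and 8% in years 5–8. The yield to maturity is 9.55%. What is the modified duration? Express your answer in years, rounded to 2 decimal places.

5.47 years

Periodic yield y = 0.0955. First find Macaulay duration:
  t   CF        PV=CF/(1+0.0955)^t    t·PV
  1       180.00       164.3085       164.3085
  2       180.00       149.9850       299.9699
  3       180.00       136.9101       410.7302
  4       180.00       124.9750       499.8998
  5       160.00       101.4047       507.0235
  6       160.00        92.5648       555.3886
  7       160.00        84.4954       591.4681
  8     2,160.00     1,041.2492     8,329.9939
  Σ                  1,895.8927    11,358.7825
P = 1,895.8927; Macaulay duration = 11,358.7825 / 1,895.8927 = 5.99126 years.
Modified duration = D_Mac / (1 + y) = 5.99126 / 1.0955 = 5.46897 years.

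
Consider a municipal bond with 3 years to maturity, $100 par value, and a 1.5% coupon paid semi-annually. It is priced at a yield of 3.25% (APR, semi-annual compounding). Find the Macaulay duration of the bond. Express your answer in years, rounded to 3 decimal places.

Periodic yield y = 0.01625. Discount each cash flow and weight by its period:
  t   CF        PV=CF/(1+0.01625)^t    t·PV
  1         0.75         0.7380         0.7380
  2         0.75         0.7262         1.4524
  3         0.75         0.7146         2.1438
  4         0.75         0.7032         2.8127
  5         0.75         0.6919         3.4596
  6       100.75        91.4622       548.7733
  Σ                     95.0361       559.3798
Price P = Σ PV = 95.0361.
Macaulay duration = Σ(t·PV) / P = 559.3798 / 95.0361 = 5.88597 half-year periods.
In years: 5.88597 / 2 = 2.94299 years.

2.943 years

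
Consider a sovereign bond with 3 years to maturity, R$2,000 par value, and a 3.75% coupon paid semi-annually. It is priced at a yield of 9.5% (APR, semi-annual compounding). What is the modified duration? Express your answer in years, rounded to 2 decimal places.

Periodic yield y = 0.0475. First find Macaulay duration:
  t   CF        PV=CF/(1+0.0475)^t    t·PV
  1        37.50        35.7995        35.7995
  2        37.50        34.1762        68.3523
  3        37.50        32.6264        97.8792
  4        37.50        31.1469       124.5877
  5        37.50        29.7345       148.6727
  6     2,037.50     1,542.3162     9,253.8974
  Σ                  1,705.7998     9,729.1887
P = 1,705.7998; Macaulay duration = 9,729.1887 / 1,705.7998 = 5.70359 half-year periods = 2.85180 years.
Modified duration = D_Mac / (1 + y) = 2.85180 / 1.0475 = 2.72248 years.

2.72 years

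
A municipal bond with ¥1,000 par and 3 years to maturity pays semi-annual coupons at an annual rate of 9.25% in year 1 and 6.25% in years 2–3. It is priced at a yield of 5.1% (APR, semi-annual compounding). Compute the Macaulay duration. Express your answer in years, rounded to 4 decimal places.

2.7301 years

Periodic yield y = 0.0255. Discount each cash flow and weight by its period:
  t   CF        PV=CF/(1+0.0255)^t    t·PV
  1        46.25        45.1000        45.1000
  2        46.25        43.9785        87.9570
  3        31.25        28.9763        86.9289
  4        31.25        28.2558       113.0231
  5        31.25        27.5532       137.7659
  6     1,031.25       886.6454     5,319.8725
  Σ                  1,060.5091     5,790.6474
Price P = Σ PV = 1,060.5091.
Macaulay duration = Σ(t·PV) / P = 5,790.6474 / 1,060.5091 = 5.46025 half-year periods.
In years: 5.46025 / 2 = 2.73013 years.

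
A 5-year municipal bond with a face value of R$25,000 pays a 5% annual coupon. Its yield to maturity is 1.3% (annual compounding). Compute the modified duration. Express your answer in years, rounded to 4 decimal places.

4.5275 years

Periodic yield y = 0.013. First find Macaulay duration:
  t   CF        PV=CF/(1+0.013)^t    t·PV
  1     1,250.00     1,233.9585     1,233.9585
  2     1,250.00     1,218.1229     2,436.2459
  3     1,250.00     1,202.4906     3,607.4717
  4     1,250.00     1,187.0588     4,748.2352
  5    26,250.00    24,608.3265   123,041.6327
  Σ                 29,449.9574   135,067.5440
P = 29,449.9574; Macaulay duration = 135,067.5440 / 29,449.9574 = 4.58634 years.
Modified duration = D_Mac / (1 + y) = 4.58634 / 1.013 = 4.52748 years.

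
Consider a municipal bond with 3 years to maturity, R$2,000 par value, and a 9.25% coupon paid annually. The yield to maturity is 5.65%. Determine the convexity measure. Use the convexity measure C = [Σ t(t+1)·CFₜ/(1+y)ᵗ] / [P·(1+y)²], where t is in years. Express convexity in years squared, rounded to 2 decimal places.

9.63

With y = 0.0565:
  t   CF        PV=CF/(1+0.0565)^t    t·PV        t(t+1)·PV
  1       185.00       175.1065       175.1065         350.2130
  2       185.00       165.7421       331.4841         994.4523
  3     2,185.00     1,852.8614     5,558.5842      22,234.3370
  Σ                  2,193.7100     6,065.1748      23,579.0023
P = 2,193.7100.
Convexity = Σ t(t+1)·PV / [P·(1+y)²] = 23,579.0023 / (2,193.7100 × 1.116192) = 9.62958.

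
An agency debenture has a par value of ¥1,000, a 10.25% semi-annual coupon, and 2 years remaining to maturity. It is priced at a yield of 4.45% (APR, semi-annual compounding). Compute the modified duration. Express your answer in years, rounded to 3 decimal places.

Periodic yield y = 0.02225. First find Macaulay duration:
  t   CF        PV=CF/(1+0.02225)^t    t·PV
  1        51.25        50.1345        50.1345
  2        51.25        49.0433        98.0866
  3        51.25        47.9758       143.9275
  4     1,051.25       962.6702     3,850.6808
  Σ                  1,109.8238     4,142.8294
P = 1,109.8238; Macaulay duration = 4,142.8294 / 1,109.8238 = 3.73287 half-year periods = 1.86644 years.
Modified duration = D_Mac / (1 + y) = 1.86644 / 1.02225 = 1.82581 years.

1.826 years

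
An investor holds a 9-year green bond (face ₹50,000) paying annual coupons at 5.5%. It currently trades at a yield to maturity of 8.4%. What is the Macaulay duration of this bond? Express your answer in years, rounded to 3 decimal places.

7.136 years

Periodic yield y = 0.084. Discount each cash flow and weight by its year:
  t   CF        PV=CF/(1+0.084)^t    t·PV
  1     2,750.00     2,536.9004     2,536.9004
  2     2,750.00     2,340.3140     4,680.6280
  3     2,750.00     2,158.9612     6,476.8837
  4     2,750.00     1,991.6617     7,966.6467
  5     2,750.00     1,837.3263     9,186.6313
  6     2,750.00     1,694.9504    10,169.7026
  7     2,750.00     1,563.6074    10,945.2518
  8     2,750.00     1,442.4423    11,539.5380
  9    52,750.00    25,524.5988   229,721.3890
  Σ                 41,090.7624   293,223.5715
Price P = Σ PV = 41,090.7624.
Macaulay duration = Σ(t·PV) / P = 293,223.5715 / 41,090.7624 = 7.13600 years.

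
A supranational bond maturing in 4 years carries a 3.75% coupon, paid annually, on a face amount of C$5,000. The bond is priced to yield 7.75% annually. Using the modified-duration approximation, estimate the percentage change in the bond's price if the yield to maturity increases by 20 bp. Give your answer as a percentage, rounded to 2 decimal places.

Periodic yield y = 0.0775. Modified duration first:
  t   CF        PV=CF/(1+0.0775)^t    t·PV
  1       187.50       174.0139       174.0139
  2       187.50       161.4978       322.9957
  3       187.50       149.8820       449.6460
  4     5,187.50     3,848.4779    15,393.9115
  Σ                  4,333.8716    16,340.5671
P = 4,333.8716; D_Mac = 3.77043 yrs; D_mod = 3.77043/(1+0.0775) = 3.49924 yrs.
ΔP/P ≈ -D_mod · Δy = -3.49924 × (+0.002) = -0.006998 = -0.6998%.

-0.70%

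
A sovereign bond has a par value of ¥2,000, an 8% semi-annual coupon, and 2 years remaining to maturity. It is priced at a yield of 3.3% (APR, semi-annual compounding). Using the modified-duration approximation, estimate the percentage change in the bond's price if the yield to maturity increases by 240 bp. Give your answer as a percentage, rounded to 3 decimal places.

-4.469%

Periodic yield y = 0.0165. Modified duration first:
  t   CF        PV=CF/(1+0.0165)^t    t·PV
  1        80.00        78.7014        78.7014
  2        80.00        77.4239       154.8479
  3        80.00        76.1672       228.5015
  4     2,080.00     1,948.2012     7,792.8047
  Σ                  2,180.4937     8,254.8555
P = 2,180.4937; D_Mac = 3.78577 half-year periods = 1.89289 yrs; D_mod = 1.89289/(1+0.0165) = 1.86216 yrs.
ΔP/P ≈ -D_mod · Δy = -1.86216 × (+0.024) = -0.044692 = -4.4692%.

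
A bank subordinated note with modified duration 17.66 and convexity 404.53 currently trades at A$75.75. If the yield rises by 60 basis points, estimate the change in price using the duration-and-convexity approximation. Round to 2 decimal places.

-A$7.47

Duration effect: -D_mod·Δy = -17.66 × (+0.006) = -0.105960
Convexity effect: ½·C·(Δy)² = 0.5 × 404.53 × (0.006)² = +0.00728154
ΔP/P ≈ -0.105960 + 0.00728154 = -0.09867846
ΔP ≈ 75.75 × (-0.09867846) = -7.474893345.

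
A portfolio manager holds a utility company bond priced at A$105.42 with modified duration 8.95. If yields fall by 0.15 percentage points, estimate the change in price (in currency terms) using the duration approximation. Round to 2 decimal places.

+A$1.42

Duration approximation: ΔP/P ≈ -D_mod · Δy = -8.95 × (-0.0015) = +0.013425.
ΔP ≈ 105.42 × (+0.013425) = +1.4152635.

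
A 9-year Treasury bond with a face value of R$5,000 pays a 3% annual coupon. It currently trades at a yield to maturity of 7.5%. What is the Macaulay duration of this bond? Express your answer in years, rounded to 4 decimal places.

Periodic yield y = 0.075. Discount each cash flow and weight by its year:
  t   CF        PV=CF/(1+0.075)^t    t·PV
  1       150.00       139.5349       139.5349
  2       150.00       129.7999       259.5998
  3       150.00       120.7441       362.2323
  4       150.00       112.3201       449.2803
  5       150.00       104.4838       522.4190
  6       150.00        97.1942       583.1654
  7       150.00        90.4132       632.8926
  8       150.00        84.1053       672.8427
  9     5,150.00     2,686.1549    24,175.3940
  Σ                  3,564.7504    27,797.3609
Price P = Σ PV = 3,564.7504.
Macaulay duration = Σ(t·PV) / P = 27,797.3609 / 3,564.7504 = 7.79784 years.

7.7978 years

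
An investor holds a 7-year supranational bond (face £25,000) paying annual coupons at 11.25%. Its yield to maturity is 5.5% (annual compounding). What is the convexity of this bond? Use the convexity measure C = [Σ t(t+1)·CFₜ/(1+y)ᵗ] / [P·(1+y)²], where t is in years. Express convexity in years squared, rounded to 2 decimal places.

With y = 0.055:
  t   CF        PV=CF/(1+0.055)^t    t·PV        t(t+1)·PV
  1     2,812.50     2,665.8768     2,665.8768       5,331.7536
  2     2,812.50     2,526.8974     5,053.7948      15,161.3845
  3     2,812.50     2,395.1634     7,185.4903      28,741.9612
  4     2,812.50     2,270.2971     9,081.1884      45,405.9418
  5     2,812.50     2,151.9404    10,759.7019      64,558.2111
  6     2,812.50     2,039.7539    12,238.5234      85,669.6640
  7    27,812.50    19,119.3362   133,835.3537   1,070,682.8293
  Σ                 33,169.2652   180,819.9292   1,315,551.7455
P = 33,169.2652.
Convexity = Σ t(t+1)·PV / [P·(1+y)²] = 1,315,551.7455 / (33,169.2652 × 1.113025) = 35.63421.

35.63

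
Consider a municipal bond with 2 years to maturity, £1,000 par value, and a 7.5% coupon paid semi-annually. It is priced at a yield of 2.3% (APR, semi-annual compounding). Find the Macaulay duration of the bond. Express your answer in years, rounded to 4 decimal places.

1.8998 years

Periodic yield y = 0.0115. Discount each cash flow and weight by its period:
  t   CF        PV=CF/(1+0.0115)^t    t·PV
  1        37.50        37.0737        37.0737
  2        37.50        36.6522        73.3043
  3        37.50        36.2354       108.7063
  4     1,037.50       991.1162     3,964.4646
  Σ                  1,101.0774     4,183.5489
Price P = Σ PV = 1,101.0774.
Macaulay duration = Σ(t·PV) / P = 4,183.5489 / 1,101.0774 = 3.79950 half-year periods.
In years: 3.79950 / 2 = 1.89975 years.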